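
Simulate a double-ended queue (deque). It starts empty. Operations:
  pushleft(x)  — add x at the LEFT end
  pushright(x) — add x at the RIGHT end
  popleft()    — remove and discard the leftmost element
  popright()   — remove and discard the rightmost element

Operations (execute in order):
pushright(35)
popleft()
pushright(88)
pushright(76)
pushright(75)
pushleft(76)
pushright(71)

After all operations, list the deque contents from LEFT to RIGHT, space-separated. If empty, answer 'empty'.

Answer: 76 88 76 75 71

Derivation:
pushright(35): [35]
popleft(): []
pushright(88): [88]
pushright(76): [88, 76]
pushright(75): [88, 76, 75]
pushleft(76): [76, 88, 76, 75]
pushright(71): [76, 88, 76, 75, 71]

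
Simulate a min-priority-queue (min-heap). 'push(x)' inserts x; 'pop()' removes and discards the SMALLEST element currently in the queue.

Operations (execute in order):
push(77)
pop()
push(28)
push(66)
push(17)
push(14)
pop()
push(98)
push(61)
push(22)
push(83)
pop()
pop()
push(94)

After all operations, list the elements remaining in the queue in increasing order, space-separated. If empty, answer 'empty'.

push(77): heap contents = [77]
pop() → 77: heap contents = []
push(28): heap contents = [28]
push(66): heap contents = [28, 66]
push(17): heap contents = [17, 28, 66]
push(14): heap contents = [14, 17, 28, 66]
pop() → 14: heap contents = [17, 28, 66]
push(98): heap contents = [17, 28, 66, 98]
push(61): heap contents = [17, 28, 61, 66, 98]
push(22): heap contents = [17, 22, 28, 61, 66, 98]
push(83): heap contents = [17, 22, 28, 61, 66, 83, 98]
pop() → 17: heap contents = [22, 28, 61, 66, 83, 98]
pop() → 22: heap contents = [28, 61, 66, 83, 98]
push(94): heap contents = [28, 61, 66, 83, 94, 98]

Answer: 28 61 66 83 94 98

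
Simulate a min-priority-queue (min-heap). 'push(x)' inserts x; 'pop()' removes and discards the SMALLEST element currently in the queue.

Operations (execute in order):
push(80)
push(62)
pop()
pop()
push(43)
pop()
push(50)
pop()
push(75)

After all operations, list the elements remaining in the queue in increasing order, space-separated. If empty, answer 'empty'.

Answer: 75

Derivation:
push(80): heap contents = [80]
push(62): heap contents = [62, 80]
pop() → 62: heap contents = [80]
pop() → 80: heap contents = []
push(43): heap contents = [43]
pop() → 43: heap contents = []
push(50): heap contents = [50]
pop() → 50: heap contents = []
push(75): heap contents = [75]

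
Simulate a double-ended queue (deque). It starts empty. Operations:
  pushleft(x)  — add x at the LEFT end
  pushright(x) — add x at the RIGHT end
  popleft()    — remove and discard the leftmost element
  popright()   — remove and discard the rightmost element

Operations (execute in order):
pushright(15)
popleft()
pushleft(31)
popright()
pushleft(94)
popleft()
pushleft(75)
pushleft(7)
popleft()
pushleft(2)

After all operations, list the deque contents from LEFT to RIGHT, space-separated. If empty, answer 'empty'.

pushright(15): [15]
popleft(): []
pushleft(31): [31]
popright(): []
pushleft(94): [94]
popleft(): []
pushleft(75): [75]
pushleft(7): [7, 75]
popleft(): [75]
pushleft(2): [2, 75]

Answer: 2 75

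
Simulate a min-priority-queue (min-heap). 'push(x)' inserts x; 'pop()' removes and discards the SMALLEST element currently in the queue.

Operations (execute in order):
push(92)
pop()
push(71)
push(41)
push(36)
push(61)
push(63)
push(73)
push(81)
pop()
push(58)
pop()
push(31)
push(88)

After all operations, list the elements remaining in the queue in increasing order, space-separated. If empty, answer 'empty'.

Answer: 31 58 61 63 71 73 81 88

Derivation:
push(92): heap contents = [92]
pop() → 92: heap contents = []
push(71): heap contents = [71]
push(41): heap contents = [41, 71]
push(36): heap contents = [36, 41, 71]
push(61): heap contents = [36, 41, 61, 71]
push(63): heap contents = [36, 41, 61, 63, 71]
push(73): heap contents = [36, 41, 61, 63, 71, 73]
push(81): heap contents = [36, 41, 61, 63, 71, 73, 81]
pop() → 36: heap contents = [41, 61, 63, 71, 73, 81]
push(58): heap contents = [41, 58, 61, 63, 71, 73, 81]
pop() → 41: heap contents = [58, 61, 63, 71, 73, 81]
push(31): heap contents = [31, 58, 61, 63, 71, 73, 81]
push(88): heap contents = [31, 58, 61, 63, 71, 73, 81, 88]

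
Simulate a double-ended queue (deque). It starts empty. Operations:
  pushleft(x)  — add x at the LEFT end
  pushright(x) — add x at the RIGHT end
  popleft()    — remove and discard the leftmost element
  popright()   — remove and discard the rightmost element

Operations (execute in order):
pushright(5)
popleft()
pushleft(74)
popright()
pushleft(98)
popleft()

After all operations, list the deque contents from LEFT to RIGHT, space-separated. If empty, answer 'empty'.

pushright(5): [5]
popleft(): []
pushleft(74): [74]
popright(): []
pushleft(98): [98]
popleft(): []

Answer: empty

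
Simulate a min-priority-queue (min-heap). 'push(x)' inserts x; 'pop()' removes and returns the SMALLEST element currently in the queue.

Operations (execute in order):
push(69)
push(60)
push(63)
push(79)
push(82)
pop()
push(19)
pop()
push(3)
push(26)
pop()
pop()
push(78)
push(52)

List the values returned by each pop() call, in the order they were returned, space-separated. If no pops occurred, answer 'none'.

push(69): heap contents = [69]
push(60): heap contents = [60, 69]
push(63): heap contents = [60, 63, 69]
push(79): heap contents = [60, 63, 69, 79]
push(82): heap contents = [60, 63, 69, 79, 82]
pop() → 60: heap contents = [63, 69, 79, 82]
push(19): heap contents = [19, 63, 69, 79, 82]
pop() → 19: heap contents = [63, 69, 79, 82]
push(3): heap contents = [3, 63, 69, 79, 82]
push(26): heap contents = [3, 26, 63, 69, 79, 82]
pop() → 3: heap contents = [26, 63, 69, 79, 82]
pop() → 26: heap contents = [63, 69, 79, 82]
push(78): heap contents = [63, 69, 78, 79, 82]
push(52): heap contents = [52, 63, 69, 78, 79, 82]

Answer: 60 19 3 26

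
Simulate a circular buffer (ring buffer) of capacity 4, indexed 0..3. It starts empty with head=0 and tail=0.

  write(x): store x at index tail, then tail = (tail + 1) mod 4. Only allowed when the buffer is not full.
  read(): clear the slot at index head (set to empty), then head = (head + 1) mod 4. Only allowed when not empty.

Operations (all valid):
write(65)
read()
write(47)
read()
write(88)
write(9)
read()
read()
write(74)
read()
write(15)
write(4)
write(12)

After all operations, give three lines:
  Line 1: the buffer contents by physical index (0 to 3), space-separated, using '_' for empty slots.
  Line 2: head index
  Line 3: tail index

write(65): buf=[65 _ _ _], head=0, tail=1, size=1
read(): buf=[_ _ _ _], head=1, tail=1, size=0
write(47): buf=[_ 47 _ _], head=1, tail=2, size=1
read(): buf=[_ _ _ _], head=2, tail=2, size=0
write(88): buf=[_ _ 88 _], head=2, tail=3, size=1
write(9): buf=[_ _ 88 9], head=2, tail=0, size=2
read(): buf=[_ _ _ 9], head=3, tail=0, size=1
read(): buf=[_ _ _ _], head=0, tail=0, size=0
write(74): buf=[74 _ _ _], head=0, tail=1, size=1
read(): buf=[_ _ _ _], head=1, tail=1, size=0
write(15): buf=[_ 15 _ _], head=1, tail=2, size=1
write(4): buf=[_ 15 4 _], head=1, tail=3, size=2
write(12): buf=[_ 15 4 12], head=1, tail=0, size=3

Answer: _ 15 4 12
1
0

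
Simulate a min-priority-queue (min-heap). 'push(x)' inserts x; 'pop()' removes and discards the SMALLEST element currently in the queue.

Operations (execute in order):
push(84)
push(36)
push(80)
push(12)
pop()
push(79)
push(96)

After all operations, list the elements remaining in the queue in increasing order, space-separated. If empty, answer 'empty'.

Answer: 36 79 80 84 96

Derivation:
push(84): heap contents = [84]
push(36): heap contents = [36, 84]
push(80): heap contents = [36, 80, 84]
push(12): heap contents = [12, 36, 80, 84]
pop() → 12: heap contents = [36, 80, 84]
push(79): heap contents = [36, 79, 80, 84]
push(96): heap contents = [36, 79, 80, 84, 96]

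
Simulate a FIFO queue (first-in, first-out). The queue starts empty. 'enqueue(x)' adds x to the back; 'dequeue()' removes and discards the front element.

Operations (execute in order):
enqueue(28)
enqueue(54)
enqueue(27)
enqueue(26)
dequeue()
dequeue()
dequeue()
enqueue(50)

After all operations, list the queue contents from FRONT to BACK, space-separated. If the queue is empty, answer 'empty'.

Answer: 26 50

Derivation:
enqueue(28): [28]
enqueue(54): [28, 54]
enqueue(27): [28, 54, 27]
enqueue(26): [28, 54, 27, 26]
dequeue(): [54, 27, 26]
dequeue(): [27, 26]
dequeue(): [26]
enqueue(50): [26, 50]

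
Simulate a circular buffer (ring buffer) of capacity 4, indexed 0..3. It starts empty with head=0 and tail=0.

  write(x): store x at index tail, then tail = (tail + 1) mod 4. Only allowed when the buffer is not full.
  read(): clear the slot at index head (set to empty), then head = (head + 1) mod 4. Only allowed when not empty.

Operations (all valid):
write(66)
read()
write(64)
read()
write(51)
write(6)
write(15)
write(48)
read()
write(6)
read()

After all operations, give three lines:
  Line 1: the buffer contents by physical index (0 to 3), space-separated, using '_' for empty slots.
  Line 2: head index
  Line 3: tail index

write(66): buf=[66 _ _ _], head=0, tail=1, size=1
read(): buf=[_ _ _ _], head=1, tail=1, size=0
write(64): buf=[_ 64 _ _], head=1, tail=2, size=1
read(): buf=[_ _ _ _], head=2, tail=2, size=0
write(51): buf=[_ _ 51 _], head=2, tail=3, size=1
write(6): buf=[_ _ 51 6], head=2, tail=0, size=2
write(15): buf=[15 _ 51 6], head=2, tail=1, size=3
write(48): buf=[15 48 51 6], head=2, tail=2, size=4
read(): buf=[15 48 _ 6], head=3, tail=2, size=3
write(6): buf=[15 48 6 6], head=3, tail=3, size=4
read(): buf=[15 48 6 _], head=0, tail=3, size=3

Answer: 15 48 6 _
0
3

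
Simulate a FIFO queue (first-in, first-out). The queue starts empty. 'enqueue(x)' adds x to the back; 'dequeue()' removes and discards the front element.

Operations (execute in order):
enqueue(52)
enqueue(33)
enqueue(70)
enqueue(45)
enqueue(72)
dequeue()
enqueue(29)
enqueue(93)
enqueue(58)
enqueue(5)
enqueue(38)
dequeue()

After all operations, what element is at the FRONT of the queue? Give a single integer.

enqueue(52): queue = [52]
enqueue(33): queue = [52, 33]
enqueue(70): queue = [52, 33, 70]
enqueue(45): queue = [52, 33, 70, 45]
enqueue(72): queue = [52, 33, 70, 45, 72]
dequeue(): queue = [33, 70, 45, 72]
enqueue(29): queue = [33, 70, 45, 72, 29]
enqueue(93): queue = [33, 70, 45, 72, 29, 93]
enqueue(58): queue = [33, 70, 45, 72, 29, 93, 58]
enqueue(5): queue = [33, 70, 45, 72, 29, 93, 58, 5]
enqueue(38): queue = [33, 70, 45, 72, 29, 93, 58, 5, 38]
dequeue(): queue = [70, 45, 72, 29, 93, 58, 5, 38]

Answer: 70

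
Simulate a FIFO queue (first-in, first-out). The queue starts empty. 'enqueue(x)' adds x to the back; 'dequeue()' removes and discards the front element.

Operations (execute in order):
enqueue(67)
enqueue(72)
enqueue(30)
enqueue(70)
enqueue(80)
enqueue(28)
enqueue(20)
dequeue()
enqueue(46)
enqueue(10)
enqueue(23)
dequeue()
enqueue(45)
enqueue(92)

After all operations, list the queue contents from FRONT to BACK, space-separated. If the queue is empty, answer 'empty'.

enqueue(67): [67]
enqueue(72): [67, 72]
enqueue(30): [67, 72, 30]
enqueue(70): [67, 72, 30, 70]
enqueue(80): [67, 72, 30, 70, 80]
enqueue(28): [67, 72, 30, 70, 80, 28]
enqueue(20): [67, 72, 30, 70, 80, 28, 20]
dequeue(): [72, 30, 70, 80, 28, 20]
enqueue(46): [72, 30, 70, 80, 28, 20, 46]
enqueue(10): [72, 30, 70, 80, 28, 20, 46, 10]
enqueue(23): [72, 30, 70, 80, 28, 20, 46, 10, 23]
dequeue(): [30, 70, 80, 28, 20, 46, 10, 23]
enqueue(45): [30, 70, 80, 28, 20, 46, 10, 23, 45]
enqueue(92): [30, 70, 80, 28, 20, 46, 10, 23, 45, 92]

Answer: 30 70 80 28 20 46 10 23 45 92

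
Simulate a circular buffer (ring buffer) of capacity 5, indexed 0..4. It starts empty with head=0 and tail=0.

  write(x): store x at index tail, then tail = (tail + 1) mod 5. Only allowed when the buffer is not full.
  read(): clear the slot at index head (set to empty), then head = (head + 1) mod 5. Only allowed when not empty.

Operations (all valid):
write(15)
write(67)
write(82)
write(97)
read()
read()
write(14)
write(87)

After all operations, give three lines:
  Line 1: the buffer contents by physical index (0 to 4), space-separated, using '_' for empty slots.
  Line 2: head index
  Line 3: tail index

write(15): buf=[15 _ _ _ _], head=0, tail=1, size=1
write(67): buf=[15 67 _ _ _], head=0, tail=2, size=2
write(82): buf=[15 67 82 _ _], head=0, tail=3, size=3
write(97): buf=[15 67 82 97 _], head=0, tail=4, size=4
read(): buf=[_ 67 82 97 _], head=1, tail=4, size=3
read(): buf=[_ _ 82 97 _], head=2, tail=4, size=2
write(14): buf=[_ _ 82 97 14], head=2, tail=0, size=3
write(87): buf=[87 _ 82 97 14], head=2, tail=1, size=4

Answer: 87 _ 82 97 14
2
1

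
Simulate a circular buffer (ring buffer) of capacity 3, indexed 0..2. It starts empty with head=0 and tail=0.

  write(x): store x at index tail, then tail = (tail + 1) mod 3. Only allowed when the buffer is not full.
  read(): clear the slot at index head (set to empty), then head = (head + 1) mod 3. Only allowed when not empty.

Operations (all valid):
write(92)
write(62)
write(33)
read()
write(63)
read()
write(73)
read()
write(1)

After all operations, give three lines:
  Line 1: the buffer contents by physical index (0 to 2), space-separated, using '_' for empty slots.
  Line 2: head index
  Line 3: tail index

write(92): buf=[92 _ _], head=0, tail=1, size=1
write(62): buf=[92 62 _], head=0, tail=2, size=2
write(33): buf=[92 62 33], head=0, tail=0, size=3
read(): buf=[_ 62 33], head=1, tail=0, size=2
write(63): buf=[63 62 33], head=1, tail=1, size=3
read(): buf=[63 _ 33], head=2, tail=1, size=2
write(73): buf=[63 73 33], head=2, tail=2, size=3
read(): buf=[63 73 _], head=0, tail=2, size=2
write(1): buf=[63 73 1], head=0, tail=0, size=3

Answer: 63 73 1
0
0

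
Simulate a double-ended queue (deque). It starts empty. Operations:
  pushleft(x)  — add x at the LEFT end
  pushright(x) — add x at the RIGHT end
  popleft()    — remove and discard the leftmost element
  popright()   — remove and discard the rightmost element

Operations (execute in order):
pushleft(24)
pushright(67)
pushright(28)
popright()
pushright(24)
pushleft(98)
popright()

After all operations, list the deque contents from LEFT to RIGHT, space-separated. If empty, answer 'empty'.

Answer: 98 24 67

Derivation:
pushleft(24): [24]
pushright(67): [24, 67]
pushright(28): [24, 67, 28]
popright(): [24, 67]
pushright(24): [24, 67, 24]
pushleft(98): [98, 24, 67, 24]
popright(): [98, 24, 67]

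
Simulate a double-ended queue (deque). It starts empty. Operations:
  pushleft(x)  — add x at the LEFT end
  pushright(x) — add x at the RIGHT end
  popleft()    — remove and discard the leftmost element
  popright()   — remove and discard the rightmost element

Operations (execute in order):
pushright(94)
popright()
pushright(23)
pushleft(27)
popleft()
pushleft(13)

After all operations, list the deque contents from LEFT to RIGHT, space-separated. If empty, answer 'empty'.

Answer: 13 23

Derivation:
pushright(94): [94]
popright(): []
pushright(23): [23]
pushleft(27): [27, 23]
popleft(): [23]
pushleft(13): [13, 23]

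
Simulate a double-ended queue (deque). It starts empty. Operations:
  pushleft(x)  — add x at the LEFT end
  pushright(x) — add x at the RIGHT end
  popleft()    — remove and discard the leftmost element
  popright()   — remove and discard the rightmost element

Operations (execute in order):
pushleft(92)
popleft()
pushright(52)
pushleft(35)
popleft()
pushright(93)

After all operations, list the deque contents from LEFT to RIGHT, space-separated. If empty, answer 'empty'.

Answer: 52 93

Derivation:
pushleft(92): [92]
popleft(): []
pushright(52): [52]
pushleft(35): [35, 52]
popleft(): [52]
pushright(93): [52, 93]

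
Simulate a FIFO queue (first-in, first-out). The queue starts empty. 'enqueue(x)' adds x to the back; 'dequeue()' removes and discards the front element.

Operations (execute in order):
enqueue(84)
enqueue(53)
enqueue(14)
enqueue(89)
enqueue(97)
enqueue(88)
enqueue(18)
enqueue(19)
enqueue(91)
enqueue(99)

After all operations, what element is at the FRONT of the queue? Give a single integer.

enqueue(84): queue = [84]
enqueue(53): queue = [84, 53]
enqueue(14): queue = [84, 53, 14]
enqueue(89): queue = [84, 53, 14, 89]
enqueue(97): queue = [84, 53, 14, 89, 97]
enqueue(88): queue = [84, 53, 14, 89, 97, 88]
enqueue(18): queue = [84, 53, 14, 89, 97, 88, 18]
enqueue(19): queue = [84, 53, 14, 89, 97, 88, 18, 19]
enqueue(91): queue = [84, 53, 14, 89, 97, 88, 18, 19, 91]
enqueue(99): queue = [84, 53, 14, 89, 97, 88, 18, 19, 91, 99]

Answer: 84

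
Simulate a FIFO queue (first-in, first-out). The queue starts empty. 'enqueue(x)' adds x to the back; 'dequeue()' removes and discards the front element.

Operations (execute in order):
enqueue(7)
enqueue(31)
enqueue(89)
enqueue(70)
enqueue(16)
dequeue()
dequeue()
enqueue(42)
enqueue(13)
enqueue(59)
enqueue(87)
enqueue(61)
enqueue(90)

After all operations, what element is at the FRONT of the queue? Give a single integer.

Answer: 89

Derivation:
enqueue(7): queue = [7]
enqueue(31): queue = [7, 31]
enqueue(89): queue = [7, 31, 89]
enqueue(70): queue = [7, 31, 89, 70]
enqueue(16): queue = [7, 31, 89, 70, 16]
dequeue(): queue = [31, 89, 70, 16]
dequeue(): queue = [89, 70, 16]
enqueue(42): queue = [89, 70, 16, 42]
enqueue(13): queue = [89, 70, 16, 42, 13]
enqueue(59): queue = [89, 70, 16, 42, 13, 59]
enqueue(87): queue = [89, 70, 16, 42, 13, 59, 87]
enqueue(61): queue = [89, 70, 16, 42, 13, 59, 87, 61]
enqueue(90): queue = [89, 70, 16, 42, 13, 59, 87, 61, 90]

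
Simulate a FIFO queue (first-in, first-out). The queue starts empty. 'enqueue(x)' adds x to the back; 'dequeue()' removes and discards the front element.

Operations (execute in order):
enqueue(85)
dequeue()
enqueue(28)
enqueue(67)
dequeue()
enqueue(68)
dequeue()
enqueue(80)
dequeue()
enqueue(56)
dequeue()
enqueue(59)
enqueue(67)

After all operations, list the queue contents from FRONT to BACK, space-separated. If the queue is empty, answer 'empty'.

enqueue(85): [85]
dequeue(): []
enqueue(28): [28]
enqueue(67): [28, 67]
dequeue(): [67]
enqueue(68): [67, 68]
dequeue(): [68]
enqueue(80): [68, 80]
dequeue(): [80]
enqueue(56): [80, 56]
dequeue(): [56]
enqueue(59): [56, 59]
enqueue(67): [56, 59, 67]

Answer: 56 59 67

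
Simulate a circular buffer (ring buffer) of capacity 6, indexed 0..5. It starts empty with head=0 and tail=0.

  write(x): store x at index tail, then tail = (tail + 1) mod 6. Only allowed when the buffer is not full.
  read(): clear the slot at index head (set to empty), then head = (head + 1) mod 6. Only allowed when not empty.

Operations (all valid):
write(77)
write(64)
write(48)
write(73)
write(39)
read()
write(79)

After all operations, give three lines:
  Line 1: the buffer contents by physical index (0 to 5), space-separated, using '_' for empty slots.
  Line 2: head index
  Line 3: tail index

write(77): buf=[77 _ _ _ _ _], head=0, tail=1, size=1
write(64): buf=[77 64 _ _ _ _], head=0, tail=2, size=2
write(48): buf=[77 64 48 _ _ _], head=0, tail=3, size=3
write(73): buf=[77 64 48 73 _ _], head=0, tail=4, size=4
write(39): buf=[77 64 48 73 39 _], head=0, tail=5, size=5
read(): buf=[_ 64 48 73 39 _], head=1, tail=5, size=4
write(79): buf=[_ 64 48 73 39 79], head=1, tail=0, size=5

Answer: _ 64 48 73 39 79
1
0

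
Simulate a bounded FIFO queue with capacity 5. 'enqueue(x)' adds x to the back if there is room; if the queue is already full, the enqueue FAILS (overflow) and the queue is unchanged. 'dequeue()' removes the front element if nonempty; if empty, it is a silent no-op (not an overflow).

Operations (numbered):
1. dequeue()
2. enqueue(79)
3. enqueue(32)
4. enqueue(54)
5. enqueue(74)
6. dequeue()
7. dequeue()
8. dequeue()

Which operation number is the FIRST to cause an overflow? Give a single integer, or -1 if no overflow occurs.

Answer: -1

Derivation:
1. dequeue(): empty, no-op, size=0
2. enqueue(79): size=1
3. enqueue(32): size=2
4. enqueue(54): size=3
5. enqueue(74): size=4
6. dequeue(): size=3
7. dequeue(): size=2
8. dequeue(): size=1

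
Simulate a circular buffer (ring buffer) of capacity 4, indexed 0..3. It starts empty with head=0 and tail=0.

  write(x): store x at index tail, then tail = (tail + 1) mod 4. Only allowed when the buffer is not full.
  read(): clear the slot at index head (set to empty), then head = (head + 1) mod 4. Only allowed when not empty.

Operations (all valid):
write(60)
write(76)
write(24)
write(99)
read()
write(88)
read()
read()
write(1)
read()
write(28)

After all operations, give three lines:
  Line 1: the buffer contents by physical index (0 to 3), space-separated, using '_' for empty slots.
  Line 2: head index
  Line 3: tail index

Answer: 88 1 28 _
0
3

Derivation:
write(60): buf=[60 _ _ _], head=0, tail=1, size=1
write(76): buf=[60 76 _ _], head=0, tail=2, size=2
write(24): buf=[60 76 24 _], head=0, tail=3, size=3
write(99): buf=[60 76 24 99], head=0, tail=0, size=4
read(): buf=[_ 76 24 99], head=1, tail=0, size=3
write(88): buf=[88 76 24 99], head=1, tail=1, size=4
read(): buf=[88 _ 24 99], head=2, tail=1, size=3
read(): buf=[88 _ _ 99], head=3, tail=1, size=2
write(1): buf=[88 1 _ 99], head=3, tail=2, size=3
read(): buf=[88 1 _ _], head=0, tail=2, size=2
write(28): buf=[88 1 28 _], head=0, tail=3, size=3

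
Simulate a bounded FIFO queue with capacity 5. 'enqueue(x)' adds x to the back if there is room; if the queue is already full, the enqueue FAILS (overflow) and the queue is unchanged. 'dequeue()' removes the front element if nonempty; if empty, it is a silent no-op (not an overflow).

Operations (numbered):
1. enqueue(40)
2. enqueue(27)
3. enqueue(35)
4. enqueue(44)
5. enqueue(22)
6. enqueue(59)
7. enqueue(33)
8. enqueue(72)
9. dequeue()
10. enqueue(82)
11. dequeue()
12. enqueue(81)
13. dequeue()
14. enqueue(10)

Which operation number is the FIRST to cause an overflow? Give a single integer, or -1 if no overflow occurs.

Answer: 6

Derivation:
1. enqueue(40): size=1
2. enqueue(27): size=2
3. enqueue(35): size=3
4. enqueue(44): size=4
5. enqueue(22): size=5
6. enqueue(59): size=5=cap → OVERFLOW (fail)
7. enqueue(33): size=5=cap → OVERFLOW (fail)
8. enqueue(72): size=5=cap → OVERFLOW (fail)
9. dequeue(): size=4
10. enqueue(82): size=5
11. dequeue(): size=4
12. enqueue(81): size=5
13. dequeue(): size=4
14. enqueue(10): size=5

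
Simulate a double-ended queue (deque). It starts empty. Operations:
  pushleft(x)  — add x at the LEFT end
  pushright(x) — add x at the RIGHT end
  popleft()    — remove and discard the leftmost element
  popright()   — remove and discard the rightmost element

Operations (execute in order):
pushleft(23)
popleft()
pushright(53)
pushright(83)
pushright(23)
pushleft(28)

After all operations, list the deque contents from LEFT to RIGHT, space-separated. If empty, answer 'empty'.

Answer: 28 53 83 23

Derivation:
pushleft(23): [23]
popleft(): []
pushright(53): [53]
pushright(83): [53, 83]
pushright(23): [53, 83, 23]
pushleft(28): [28, 53, 83, 23]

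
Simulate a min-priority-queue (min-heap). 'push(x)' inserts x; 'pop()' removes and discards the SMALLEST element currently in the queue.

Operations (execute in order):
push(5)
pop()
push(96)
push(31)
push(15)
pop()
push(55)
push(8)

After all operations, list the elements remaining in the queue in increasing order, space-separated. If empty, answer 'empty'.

Answer: 8 31 55 96

Derivation:
push(5): heap contents = [5]
pop() → 5: heap contents = []
push(96): heap contents = [96]
push(31): heap contents = [31, 96]
push(15): heap contents = [15, 31, 96]
pop() → 15: heap contents = [31, 96]
push(55): heap contents = [31, 55, 96]
push(8): heap contents = [8, 31, 55, 96]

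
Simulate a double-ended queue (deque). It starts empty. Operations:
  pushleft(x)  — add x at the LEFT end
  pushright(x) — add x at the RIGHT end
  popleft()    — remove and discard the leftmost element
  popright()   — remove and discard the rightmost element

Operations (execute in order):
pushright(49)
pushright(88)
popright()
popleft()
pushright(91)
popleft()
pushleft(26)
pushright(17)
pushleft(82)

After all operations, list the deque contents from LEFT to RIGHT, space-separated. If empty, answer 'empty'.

Answer: 82 26 17

Derivation:
pushright(49): [49]
pushright(88): [49, 88]
popright(): [49]
popleft(): []
pushright(91): [91]
popleft(): []
pushleft(26): [26]
pushright(17): [26, 17]
pushleft(82): [82, 26, 17]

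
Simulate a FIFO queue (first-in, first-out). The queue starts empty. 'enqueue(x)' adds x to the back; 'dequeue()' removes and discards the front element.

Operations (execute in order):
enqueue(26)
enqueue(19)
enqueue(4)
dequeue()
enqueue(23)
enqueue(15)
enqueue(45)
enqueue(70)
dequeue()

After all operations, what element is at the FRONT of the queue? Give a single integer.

Answer: 4

Derivation:
enqueue(26): queue = [26]
enqueue(19): queue = [26, 19]
enqueue(4): queue = [26, 19, 4]
dequeue(): queue = [19, 4]
enqueue(23): queue = [19, 4, 23]
enqueue(15): queue = [19, 4, 23, 15]
enqueue(45): queue = [19, 4, 23, 15, 45]
enqueue(70): queue = [19, 4, 23, 15, 45, 70]
dequeue(): queue = [4, 23, 15, 45, 70]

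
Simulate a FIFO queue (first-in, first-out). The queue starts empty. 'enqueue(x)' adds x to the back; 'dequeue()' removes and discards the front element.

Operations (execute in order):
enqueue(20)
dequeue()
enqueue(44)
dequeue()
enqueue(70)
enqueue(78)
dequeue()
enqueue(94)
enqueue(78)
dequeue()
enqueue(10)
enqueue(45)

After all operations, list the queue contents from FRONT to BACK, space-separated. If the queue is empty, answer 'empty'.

enqueue(20): [20]
dequeue(): []
enqueue(44): [44]
dequeue(): []
enqueue(70): [70]
enqueue(78): [70, 78]
dequeue(): [78]
enqueue(94): [78, 94]
enqueue(78): [78, 94, 78]
dequeue(): [94, 78]
enqueue(10): [94, 78, 10]
enqueue(45): [94, 78, 10, 45]

Answer: 94 78 10 45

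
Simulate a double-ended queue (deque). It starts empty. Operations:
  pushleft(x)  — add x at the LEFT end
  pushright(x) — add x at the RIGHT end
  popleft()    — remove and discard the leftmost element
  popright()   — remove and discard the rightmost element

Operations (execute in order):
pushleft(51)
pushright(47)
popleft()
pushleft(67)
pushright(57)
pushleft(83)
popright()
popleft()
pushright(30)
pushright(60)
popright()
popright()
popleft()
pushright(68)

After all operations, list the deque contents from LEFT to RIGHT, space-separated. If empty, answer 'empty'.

Answer: 47 68

Derivation:
pushleft(51): [51]
pushright(47): [51, 47]
popleft(): [47]
pushleft(67): [67, 47]
pushright(57): [67, 47, 57]
pushleft(83): [83, 67, 47, 57]
popright(): [83, 67, 47]
popleft(): [67, 47]
pushright(30): [67, 47, 30]
pushright(60): [67, 47, 30, 60]
popright(): [67, 47, 30]
popright(): [67, 47]
popleft(): [47]
pushright(68): [47, 68]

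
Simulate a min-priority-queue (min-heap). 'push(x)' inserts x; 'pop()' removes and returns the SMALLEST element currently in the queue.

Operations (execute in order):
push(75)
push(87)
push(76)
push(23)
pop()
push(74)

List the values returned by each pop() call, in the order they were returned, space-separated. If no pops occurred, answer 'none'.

Answer: 23

Derivation:
push(75): heap contents = [75]
push(87): heap contents = [75, 87]
push(76): heap contents = [75, 76, 87]
push(23): heap contents = [23, 75, 76, 87]
pop() → 23: heap contents = [75, 76, 87]
push(74): heap contents = [74, 75, 76, 87]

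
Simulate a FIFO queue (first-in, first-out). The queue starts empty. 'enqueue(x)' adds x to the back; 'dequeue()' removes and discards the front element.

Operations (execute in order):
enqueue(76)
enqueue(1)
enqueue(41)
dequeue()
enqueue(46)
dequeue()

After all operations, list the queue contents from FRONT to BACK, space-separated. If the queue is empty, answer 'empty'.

enqueue(76): [76]
enqueue(1): [76, 1]
enqueue(41): [76, 1, 41]
dequeue(): [1, 41]
enqueue(46): [1, 41, 46]
dequeue(): [41, 46]

Answer: 41 46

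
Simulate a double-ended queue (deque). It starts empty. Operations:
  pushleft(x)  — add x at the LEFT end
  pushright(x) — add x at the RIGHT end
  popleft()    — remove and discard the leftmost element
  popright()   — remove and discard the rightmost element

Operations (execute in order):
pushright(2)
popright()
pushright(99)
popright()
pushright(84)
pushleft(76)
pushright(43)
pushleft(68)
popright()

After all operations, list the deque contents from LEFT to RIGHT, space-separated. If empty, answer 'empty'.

pushright(2): [2]
popright(): []
pushright(99): [99]
popright(): []
pushright(84): [84]
pushleft(76): [76, 84]
pushright(43): [76, 84, 43]
pushleft(68): [68, 76, 84, 43]
popright(): [68, 76, 84]

Answer: 68 76 84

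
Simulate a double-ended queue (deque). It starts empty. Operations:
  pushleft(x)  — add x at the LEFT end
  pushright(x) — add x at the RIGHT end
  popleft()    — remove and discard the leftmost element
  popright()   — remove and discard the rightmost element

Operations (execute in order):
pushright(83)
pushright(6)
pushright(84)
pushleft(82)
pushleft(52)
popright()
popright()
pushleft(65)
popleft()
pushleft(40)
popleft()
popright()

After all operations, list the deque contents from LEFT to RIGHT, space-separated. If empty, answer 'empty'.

Answer: 52 82

Derivation:
pushright(83): [83]
pushright(6): [83, 6]
pushright(84): [83, 6, 84]
pushleft(82): [82, 83, 6, 84]
pushleft(52): [52, 82, 83, 6, 84]
popright(): [52, 82, 83, 6]
popright(): [52, 82, 83]
pushleft(65): [65, 52, 82, 83]
popleft(): [52, 82, 83]
pushleft(40): [40, 52, 82, 83]
popleft(): [52, 82, 83]
popright(): [52, 82]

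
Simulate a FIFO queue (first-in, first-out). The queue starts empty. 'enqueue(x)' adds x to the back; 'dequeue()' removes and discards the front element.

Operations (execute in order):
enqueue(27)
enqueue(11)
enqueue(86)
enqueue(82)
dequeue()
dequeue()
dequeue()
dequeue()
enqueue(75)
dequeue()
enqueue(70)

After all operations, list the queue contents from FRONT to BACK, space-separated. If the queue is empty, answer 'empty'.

Answer: 70

Derivation:
enqueue(27): [27]
enqueue(11): [27, 11]
enqueue(86): [27, 11, 86]
enqueue(82): [27, 11, 86, 82]
dequeue(): [11, 86, 82]
dequeue(): [86, 82]
dequeue(): [82]
dequeue(): []
enqueue(75): [75]
dequeue(): []
enqueue(70): [70]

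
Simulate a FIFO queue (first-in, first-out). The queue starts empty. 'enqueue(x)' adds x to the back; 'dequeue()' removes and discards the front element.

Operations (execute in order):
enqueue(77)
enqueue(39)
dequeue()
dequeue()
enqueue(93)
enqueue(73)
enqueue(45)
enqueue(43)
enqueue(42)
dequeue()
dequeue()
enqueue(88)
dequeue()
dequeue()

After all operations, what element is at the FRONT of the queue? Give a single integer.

Answer: 42

Derivation:
enqueue(77): queue = [77]
enqueue(39): queue = [77, 39]
dequeue(): queue = [39]
dequeue(): queue = []
enqueue(93): queue = [93]
enqueue(73): queue = [93, 73]
enqueue(45): queue = [93, 73, 45]
enqueue(43): queue = [93, 73, 45, 43]
enqueue(42): queue = [93, 73, 45, 43, 42]
dequeue(): queue = [73, 45, 43, 42]
dequeue(): queue = [45, 43, 42]
enqueue(88): queue = [45, 43, 42, 88]
dequeue(): queue = [43, 42, 88]
dequeue(): queue = [42, 88]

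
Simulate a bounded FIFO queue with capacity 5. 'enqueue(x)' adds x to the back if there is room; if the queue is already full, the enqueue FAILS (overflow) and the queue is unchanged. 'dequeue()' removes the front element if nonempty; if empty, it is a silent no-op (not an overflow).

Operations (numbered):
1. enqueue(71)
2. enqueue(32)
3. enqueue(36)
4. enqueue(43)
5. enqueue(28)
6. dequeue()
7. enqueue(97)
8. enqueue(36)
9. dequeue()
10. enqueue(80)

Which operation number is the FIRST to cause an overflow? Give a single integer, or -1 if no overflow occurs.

1. enqueue(71): size=1
2. enqueue(32): size=2
3. enqueue(36): size=3
4. enqueue(43): size=4
5. enqueue(28): size=5
6. dequeue(): size=4
7. enqueue(97): size=5
8. enqueue(36): size=5=cap → OVERFLOW (fail)
9. dequeue(): size=4
10. enqueue(80): size=5

Answer: 8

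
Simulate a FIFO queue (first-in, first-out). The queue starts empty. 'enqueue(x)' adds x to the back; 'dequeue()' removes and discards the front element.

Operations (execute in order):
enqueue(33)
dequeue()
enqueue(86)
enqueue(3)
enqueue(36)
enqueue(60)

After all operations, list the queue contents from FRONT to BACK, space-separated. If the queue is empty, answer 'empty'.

enqueue(33): [33]
dequeue(): []
enqueue(86): [86]
enqueue(3): [86, 3]
enqueue(36): [86, 3, 36]
enqueue(60): [86, 3, 36, 60]

Answer: 86 3 36 60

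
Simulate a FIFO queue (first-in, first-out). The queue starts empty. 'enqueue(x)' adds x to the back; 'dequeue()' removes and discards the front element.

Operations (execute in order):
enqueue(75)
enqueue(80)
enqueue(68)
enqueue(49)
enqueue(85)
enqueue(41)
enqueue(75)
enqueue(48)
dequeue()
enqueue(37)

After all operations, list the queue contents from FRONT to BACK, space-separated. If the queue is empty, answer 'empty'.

Answer: 80 68 49 85 41 75 48 37

Derivation:
enqueue(75): [75]
enqueue(80): [75, 80]
enqueue(68): [75, 80, 68]
enqueue(49): [75, 80, 68, 49]
enqueue(85): [75, 80, 68, 49, 85]
enqueue(41): [75, 80, 68, 49, 85, 41]
enqueue(75): [75, 80, 68, 49, 85, 41, 75]
enqueue(48): [75, 80, 68, 49, 85, 41, 75, 48]
dequeue(): [80, 68, 49, 85, 41, 75, 48]
enqueue(37): [80, 68, 49, 85, 41, 75, 48, 37]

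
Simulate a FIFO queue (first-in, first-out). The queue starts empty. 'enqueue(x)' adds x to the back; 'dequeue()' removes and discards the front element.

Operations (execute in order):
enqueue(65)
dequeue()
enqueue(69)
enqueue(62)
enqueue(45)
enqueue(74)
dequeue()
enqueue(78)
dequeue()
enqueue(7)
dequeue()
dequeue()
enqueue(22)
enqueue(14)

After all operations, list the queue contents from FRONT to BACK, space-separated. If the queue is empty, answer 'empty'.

enqueue(65): [65]
dequeue(): []
enqueue(69): [69]
enqueue(62): [69, 62]
enqueue(45): [69, 62, 45]
enqueue(74): [69, 62, 45, 74]
dequeue(): [62, 45, 74]
enqueue(78): [62, 45, 74, 78]
dequeue(): [45, 74, 78]
enqueue(7): [45, 74, 78, 7]
dequeue(): [74, 78, 7]
dequeue(): [78, 7]
enqueue(22): [78, 7, 22]
enqueue(14): [78, 7, 22, 14]

Answer: 78 7 22 14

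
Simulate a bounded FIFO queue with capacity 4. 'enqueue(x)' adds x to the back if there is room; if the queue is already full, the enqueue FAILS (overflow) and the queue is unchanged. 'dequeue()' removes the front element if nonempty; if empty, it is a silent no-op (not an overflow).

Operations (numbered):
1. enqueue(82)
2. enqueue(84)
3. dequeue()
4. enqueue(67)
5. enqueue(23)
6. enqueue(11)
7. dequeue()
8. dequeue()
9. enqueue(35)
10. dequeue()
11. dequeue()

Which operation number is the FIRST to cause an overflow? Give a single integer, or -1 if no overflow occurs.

1. enqueue(82): size=1
2. enqueue(84): size=2
3. dequeue(): size=1
4. enqueue(67): size=2
5. enqueue(23): size=3
6. enqueue(11): size=4
7. dequeue(): size=3
8. dequeue(): size=2
9. enqueue(35): size=3
10. dequeue(): size=2
11. dequeue(): size=1

Answer: -1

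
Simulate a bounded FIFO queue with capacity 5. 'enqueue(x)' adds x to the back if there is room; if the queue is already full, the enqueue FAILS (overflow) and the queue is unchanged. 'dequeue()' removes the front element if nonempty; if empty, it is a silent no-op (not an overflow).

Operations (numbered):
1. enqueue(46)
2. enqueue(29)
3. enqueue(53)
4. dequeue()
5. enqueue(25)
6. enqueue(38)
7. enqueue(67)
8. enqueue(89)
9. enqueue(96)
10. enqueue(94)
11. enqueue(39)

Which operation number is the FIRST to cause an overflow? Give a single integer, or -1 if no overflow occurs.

Answer: 8

Derivation:
1. enqueue(46): size=1
2. enqueue(29): size=2
3. enqueue(53): size=3
4. dequeue(): size=2
5. enqueue(25): size=3
6. enqueue(38): size=4
7. enqueue(67): size=5
8. enqueue(89): size=5=cap → OVERFLOW (fail)
9. enqueue(96): size=5=cap → OVERFLOW (fail)
10. enqueue(94): size=5=cap → OVERFLOW (fail)
11. enqueue(39): size=5=cap → OVERFLOW (fail)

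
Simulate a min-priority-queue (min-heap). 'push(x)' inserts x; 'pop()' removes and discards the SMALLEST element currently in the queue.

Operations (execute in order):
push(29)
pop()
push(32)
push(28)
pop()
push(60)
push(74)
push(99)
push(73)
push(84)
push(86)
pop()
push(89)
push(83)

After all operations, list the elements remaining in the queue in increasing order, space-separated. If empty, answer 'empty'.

push(29): heap contents = [29]
pop() → 29: heap contents = []
push(32): heap contents = [32]
push(28): heap contents = [28, 32]
pop() → 28: heap contents = [32]
push(60): heap contents = [32, 60]
push(74): heap contents = [32, 60, 74]
push(99): heap contents = [32, 60, 74, 99]
push(73): heap contents = [32, 60, 73, 74, 99]
push(84): heap contents = [32, 60, 73, 74, 84, 99]
push(86): heap contents = [32, 60, 73, 74, 84, 86, 99]
pop() → 32: heap contents = [60, 73, 74, 84, 86, 99]
push(89): heap contents = [60, 73, 74, 84, 86, 89, 99]
push(83): heap contents = [60, 73, 74, 83, 84, 86, 89, 99]

Answer: 60 73 74 83 84 86 89 99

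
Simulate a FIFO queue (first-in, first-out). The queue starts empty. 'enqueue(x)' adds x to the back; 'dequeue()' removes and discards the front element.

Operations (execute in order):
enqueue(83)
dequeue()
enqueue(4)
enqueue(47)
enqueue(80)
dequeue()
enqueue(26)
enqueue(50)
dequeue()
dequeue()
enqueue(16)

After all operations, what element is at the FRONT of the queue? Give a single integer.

Answer: 26

Derivation:
enqueue(83): queue = [83]
dequeue(): queue = []
enqueue(4): queue = [4]
enqueue(47): queue = [4, 47]
enqueue(80): queue = [4, 47, 80]
dequeue(): queue = [47, 80]
enqueue(26): queue = [47, 80, 26]
enqueue(50): queue = [47, 80, 26, 50]
dequeue(): queue = [80, 26, 50]
dequeue(): queue = [26, 50]
enqueue(16): queue = [26, 50, 16]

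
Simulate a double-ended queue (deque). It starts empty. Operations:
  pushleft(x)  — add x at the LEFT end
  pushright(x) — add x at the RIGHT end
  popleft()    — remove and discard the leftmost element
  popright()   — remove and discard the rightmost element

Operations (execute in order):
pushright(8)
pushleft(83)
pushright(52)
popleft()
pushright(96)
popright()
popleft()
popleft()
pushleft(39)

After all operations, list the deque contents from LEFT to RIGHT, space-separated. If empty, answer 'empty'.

Answer: 39

Derivation:
pushright(8): [8]
pushleft(83): [83, 8]
pushright(52): [83, 8, 52]
popleft(): [8, 52]
pushright(96): [8, 52, 96]
popright(): [8, 52]
popleft(): [52]
popleft(): []
pushleft(39): [39]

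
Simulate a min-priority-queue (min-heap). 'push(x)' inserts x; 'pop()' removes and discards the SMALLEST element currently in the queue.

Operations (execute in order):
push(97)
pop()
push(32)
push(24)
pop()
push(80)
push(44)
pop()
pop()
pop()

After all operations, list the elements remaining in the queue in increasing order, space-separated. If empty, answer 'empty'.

Answer: empty

Derivation:
push(97): heap contents = [97]
pop() → 97: heap contents = []
push(32): heap contents = [32]
push(24): heap contents = [24, 32]
pop() → 24: heap contents = [32]
push(80): heap contents = [32, 80]
push(44): heap contents = [32, 44, 80]
pop() → 32: heap contents = [44, 80]
pop() → 44: heap contents = [80]
pop() → 80: heap contents = []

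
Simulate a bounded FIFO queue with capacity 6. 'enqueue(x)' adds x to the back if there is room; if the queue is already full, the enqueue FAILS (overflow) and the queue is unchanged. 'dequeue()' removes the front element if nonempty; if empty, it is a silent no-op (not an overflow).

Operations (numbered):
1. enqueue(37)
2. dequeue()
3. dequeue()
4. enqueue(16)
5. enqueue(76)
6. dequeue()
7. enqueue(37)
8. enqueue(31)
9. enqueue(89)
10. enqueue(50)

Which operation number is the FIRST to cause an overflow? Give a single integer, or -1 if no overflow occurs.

1. enqueue(37): size=1
2. dequeue(): size=0
3. dequeue(): empty, no-op, size=0
4. enqueue(16): size=1
5. enqueue(76): size=2
6. dequeue(): size=1
7. enqueue(37): size=2
8. enqueue(31): size=3
9. enqueue(89): size=4
10. enqueue(50): size=5

Answer: -1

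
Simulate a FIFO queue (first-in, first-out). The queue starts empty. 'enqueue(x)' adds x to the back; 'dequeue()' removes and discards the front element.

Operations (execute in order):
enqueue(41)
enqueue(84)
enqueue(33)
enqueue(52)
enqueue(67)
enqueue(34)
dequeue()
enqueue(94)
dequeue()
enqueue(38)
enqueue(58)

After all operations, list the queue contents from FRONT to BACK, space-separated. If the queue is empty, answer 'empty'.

Answer: 33 52 67 34 94 38 58

Derivation:
enqueue(41): [41]
enqueue(84): [41, 84]
enqueue(33): [41, 84, 33]
enqueue(52): [41, 84, 33, 52]
enqueue(67): [41, 84, 33, 52, 67]
enqueue(34): [41, 84, 33, 52, 67, 34]
dequeue(): [84, 33, 52, 67, 34]
enqueue(94): [84, 33, 52, 67, 34, 94]
dequeue(): [33, 52, 67, 34, 94]
enqueue(38): [33, 52, 67, 34, 94, 38]
enqueue(58): [33, 52, 67, 34, 94, 38, 58]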